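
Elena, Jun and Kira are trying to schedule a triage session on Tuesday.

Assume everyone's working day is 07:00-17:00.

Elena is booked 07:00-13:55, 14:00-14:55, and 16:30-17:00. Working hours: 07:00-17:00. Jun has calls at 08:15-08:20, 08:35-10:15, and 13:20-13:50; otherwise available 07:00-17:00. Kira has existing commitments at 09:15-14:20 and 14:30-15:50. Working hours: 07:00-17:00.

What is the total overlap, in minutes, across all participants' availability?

Elena free within 07:00–17:00: 13:55–14:00, 14:55–16:30.
Jun free within 07:00–17:00: 07:00–08:15, 08:20–08:35, 10:15–13:20, 13:50–17:00.
Kira free within 07:00–17:00: 07:00–09:15, 14:20–14:30, 15:50–17:00.
Elena ∩ Jun: 13:55–14:00, 14:55–16:30.
Elena ∩ Jun ∩ Kira: 15:50–16:30.
Total common minutes: 40.

40 minutes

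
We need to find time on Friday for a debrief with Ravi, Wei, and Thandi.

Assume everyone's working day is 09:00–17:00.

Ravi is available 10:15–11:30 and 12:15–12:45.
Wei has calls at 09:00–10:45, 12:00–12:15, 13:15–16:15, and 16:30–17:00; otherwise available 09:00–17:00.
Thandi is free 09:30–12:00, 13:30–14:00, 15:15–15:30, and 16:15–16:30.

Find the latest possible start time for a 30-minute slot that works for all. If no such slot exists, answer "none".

11:00

Wei free within 09:00–17:00: 10:45–12:00, 12:15–13:15, 16:15–16:30.
Ravi ∩ Wei: 10:45–11:30, 12:15–12:45.
Ravi ∩ Wei ∩ Thandi: 10:45–11:30.
Windows ≥ 30 min: 10:45–11:30.
Latest start in the last window 10:45–11:30 is 11:30 − 30 min = 11:00.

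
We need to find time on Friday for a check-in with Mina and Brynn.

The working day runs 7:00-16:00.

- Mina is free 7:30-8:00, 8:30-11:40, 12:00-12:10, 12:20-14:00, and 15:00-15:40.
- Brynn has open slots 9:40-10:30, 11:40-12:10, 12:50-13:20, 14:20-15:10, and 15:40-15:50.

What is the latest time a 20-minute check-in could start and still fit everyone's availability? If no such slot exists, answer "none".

Mina ∩ Brynn: 09:40–10:30, 12:00–12:10, 12:50–13:20, 15:00–15:10.
Windows ≥ 20 min: 09:40–10:30, 12:50–13:20.
Latest start in the last window 12:50–13:20 is 13:20 − 20 min = 13:00.

13:00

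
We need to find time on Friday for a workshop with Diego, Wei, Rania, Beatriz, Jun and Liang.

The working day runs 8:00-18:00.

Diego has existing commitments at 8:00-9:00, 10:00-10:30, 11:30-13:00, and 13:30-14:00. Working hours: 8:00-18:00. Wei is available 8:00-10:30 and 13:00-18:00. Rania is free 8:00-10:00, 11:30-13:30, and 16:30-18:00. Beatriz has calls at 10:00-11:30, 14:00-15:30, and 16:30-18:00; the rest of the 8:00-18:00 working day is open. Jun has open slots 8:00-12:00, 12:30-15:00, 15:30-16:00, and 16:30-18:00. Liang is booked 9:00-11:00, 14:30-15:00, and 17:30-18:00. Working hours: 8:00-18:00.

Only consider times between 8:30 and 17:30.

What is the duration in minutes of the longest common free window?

Diego free within 08:00–18:00: 09:00–10:00, 10:30–11:30, 13:00–13:30, 14:00–18:00.
Beatriz free within 08:00–18:00: 08:00–10:00, 11:30–14:00, 15:30–16:30.
Liang free within 08:00–18:00: 08:00–09:00, 11:00–14:30, 15:00–17:30.
Diego ∩ Wei: 09:00–10:00, 13:00–13:30, 14:00–18:00.
Diego ∩ Wei ∩ Rania: 09:00–10:00, 13:00–13:30, 16:30–18:00.
Diego ∩ Wei ∩ Rania ∩ Beatriz: 09:00–10:00, 13:00–13:30.
Diego ∩ Wei ∩ Rania ∩ Beatriz ∩ Jun: 09:00–10:00, 13:00–13:30.
Diego ∩ Wei ∩ Rania ∩ Beatriz ∩ Jun ∩ Liang: 13:00–13:30.
Restricted to 08:30–17:30: 13:00–13:30.
Single common window of 30 minutes.

30 minutes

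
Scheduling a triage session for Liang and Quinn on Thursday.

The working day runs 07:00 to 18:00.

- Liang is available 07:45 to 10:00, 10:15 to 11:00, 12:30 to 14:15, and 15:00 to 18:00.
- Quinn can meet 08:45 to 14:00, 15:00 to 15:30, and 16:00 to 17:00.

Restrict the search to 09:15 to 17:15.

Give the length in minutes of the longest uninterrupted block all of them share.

90 minutes

Liang ∩ Quinn: 08:45–10:00, 10:15–11:00, 12:30–14:00, 15:00–15:30, 16:00–17:00.
Restricted to 09:15–17:15: 09:15–10:00, 10:15–11:00, 12:30–14:00, 15:00–15:30, 16:00–17:00.
Common window lengths: 45, 45, 90, 30, 60 min; longest is 90.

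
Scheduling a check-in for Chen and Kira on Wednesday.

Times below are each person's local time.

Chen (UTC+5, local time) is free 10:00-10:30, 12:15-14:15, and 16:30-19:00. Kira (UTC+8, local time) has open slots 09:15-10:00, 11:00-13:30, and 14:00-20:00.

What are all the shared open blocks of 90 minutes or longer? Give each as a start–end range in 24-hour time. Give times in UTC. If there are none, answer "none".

Chen → UTC: 05:00–05:30, 07:15–09:15, 11:30–14:00.
Kira → UTC: 01:15–02:00, 03:00–05:30, 06:00–12:00.
Chen ∩ Kira: 05:00–05:30, 07:15–09:15, 11:30–12:00.
Windows ≥ 90 min: 07:15–09:15.

07:15–09:15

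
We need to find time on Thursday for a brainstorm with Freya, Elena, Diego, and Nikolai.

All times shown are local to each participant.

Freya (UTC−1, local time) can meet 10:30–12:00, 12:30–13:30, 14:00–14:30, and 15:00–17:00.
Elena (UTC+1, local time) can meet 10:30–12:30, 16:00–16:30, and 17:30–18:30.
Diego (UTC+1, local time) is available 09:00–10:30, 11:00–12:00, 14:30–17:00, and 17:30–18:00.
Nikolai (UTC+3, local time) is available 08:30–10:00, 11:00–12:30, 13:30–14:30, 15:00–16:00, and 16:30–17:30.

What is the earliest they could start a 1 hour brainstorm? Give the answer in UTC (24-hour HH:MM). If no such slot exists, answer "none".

Freya → UTC: 11:30–13:00, 13:30–14:30, 15:00–15:30, 16:00–18:00.
Elena → UTC: 09:30–11:30, 15:00–15:30, 16:30–17:30.
Diego → UTC: 08:00–09:30, 10:00–11:00, 13:30–16:00, 16:30–17:00.
Nikolai → UTC: 05:30–07:00, 08:00–09:30, 10:30–11:30, 12:00–13:00, 13:30–14:30.
Freya ∩ Elena: 15:00–15:30, 16:30–17:30.
Freya ∩ Elena ∩ Diego: 15:00–15:30, 16:30–17:00.
Freya ∩ Elena ∩ Diego ∩ Nikolai: (none).
Windows ≥ 60 min: (none).

none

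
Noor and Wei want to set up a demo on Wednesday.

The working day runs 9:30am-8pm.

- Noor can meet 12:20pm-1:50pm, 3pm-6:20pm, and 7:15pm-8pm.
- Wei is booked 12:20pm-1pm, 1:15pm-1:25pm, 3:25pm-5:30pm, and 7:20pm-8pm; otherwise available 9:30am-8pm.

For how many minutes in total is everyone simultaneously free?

120 minutes

Wei free within 09:30–20:00: 09:30–12:20, 13:00–13:15, 13:25–15:25, 17:30–19:20.
Noor ∩ Wei: 13:00–13:15, 13:25–13:50, 15:00–15:25, 17:30–18:20, 19:15–19:20.
Total common minutes: 15 + 25 + 25 + 50 + 5 = 120.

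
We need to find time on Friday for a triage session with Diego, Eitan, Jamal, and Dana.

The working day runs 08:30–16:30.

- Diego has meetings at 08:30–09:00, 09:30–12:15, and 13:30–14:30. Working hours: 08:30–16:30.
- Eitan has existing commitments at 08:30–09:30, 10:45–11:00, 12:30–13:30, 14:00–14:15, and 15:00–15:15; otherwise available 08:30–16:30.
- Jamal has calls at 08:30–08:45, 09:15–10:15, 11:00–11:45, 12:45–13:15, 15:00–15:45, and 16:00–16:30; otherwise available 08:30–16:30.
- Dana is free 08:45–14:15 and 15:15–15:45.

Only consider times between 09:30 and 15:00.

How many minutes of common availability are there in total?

15 minutes

Diego free within 08:30–16:30: 09:00–09:30, 12:15–13:30, 14:30–16:30.
Eitan free within 08:30–16:30: 09:30–10:45, 11:00–12:30, 13:30–14:00, 14:15–15:00, 15:15–16:30.
Jamal free within 08:30–16:30: 08:45–09:15, 10:15–11:00, 11:45–12:45, 13:15–15:00, 15:45–16:00.
Diego ∩ Eitan: 12:15–12:30, 14:30–15:00, 15:15–16:30.
Diego ∩ Eitan ∩ Jamal: 12:15–12:30, 14:30–15:00, 15:45–16:00.
Diego ∩ Eitan ∩ Jamal ∩ Dana: 12:15–12:30.
Restricted to 09:30–15:00: 12:15–12:30.
Total common minutes: 15.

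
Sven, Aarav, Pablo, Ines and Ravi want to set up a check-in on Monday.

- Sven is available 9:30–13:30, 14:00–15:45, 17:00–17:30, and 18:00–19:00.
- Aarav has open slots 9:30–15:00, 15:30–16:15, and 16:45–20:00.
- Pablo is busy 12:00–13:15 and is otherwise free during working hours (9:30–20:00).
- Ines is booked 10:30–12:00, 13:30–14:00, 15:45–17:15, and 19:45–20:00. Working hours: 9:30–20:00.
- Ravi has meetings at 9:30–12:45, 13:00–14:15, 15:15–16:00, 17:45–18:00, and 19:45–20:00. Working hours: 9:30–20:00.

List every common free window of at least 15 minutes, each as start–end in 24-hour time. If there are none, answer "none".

Pablo free within 09:30–20:00: 09:30–12:00, 13:15–20:00.
Ines free within 09:30–20:00: 09:30–10:30, 12:00–13:30, 14:00–15:45, 17:15–19:45.
Ravi free within 09:30–20:00: 12:45–13:00, 14:15–15:15, 16:00–17:45, 18:00–19:45.
Sven ∩ Aarav: 09:30–13:30, 14:00–15:00, 15:30–15:45, 17:00–17:30, 18:00–19:00.
Sven ∩ Aarav ∩ Pablo: 09:30–12:00, 13:15–13:30, 14:00–15:00, 15:30–15:45, 17:00–17:30, 18:00–19:00.
Sven ∩ Aarav ∩ Pablo ∩ Ines: 09:30–10:30, 13:15–13:30, 14:00–15:00, 15:30–15:45, 17:15–17:30, 18:00–19:00.
Sven ∩ Aarav ∩ Pablo ∩ Ines ∩ Ravi: 14:15–15:00, 17:15–17:30, 18:00–19:00.
Windows ≥ 15 min: 14:15–15:00, 17:15–17:30, 18:00–19:00.

14:15–15:00, 17:15–17:30, 18:00–19:00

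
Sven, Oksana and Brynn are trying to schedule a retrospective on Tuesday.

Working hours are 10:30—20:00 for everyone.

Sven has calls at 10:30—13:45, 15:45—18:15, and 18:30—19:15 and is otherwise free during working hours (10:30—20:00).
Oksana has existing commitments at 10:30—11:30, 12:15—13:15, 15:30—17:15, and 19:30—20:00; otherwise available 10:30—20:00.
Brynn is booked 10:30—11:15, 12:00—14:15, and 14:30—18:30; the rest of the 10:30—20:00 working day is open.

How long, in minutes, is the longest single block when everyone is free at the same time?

15 minutes

Sven free within 10:30–20:00: 13:45–15:45, 18:15–18:30, 19:15–20:00.
Oksana free within 10:30–20:00: 11:30–12:15, 13:15–15:30, 17:15–19:30.
Brynn free within 10:30–20:00: 11:15–12:00, 14:15–14:30, 18:30–20:00.
Sven ∩ Oksana: 13:45–15:30, 18:15–18:30, 19:15–19:30.
Sven ∩ Oksana ∩ Brynn: 14:15–14:30, 19:15–19:30.
Common window lengths: 15, 15 min; longest is 15.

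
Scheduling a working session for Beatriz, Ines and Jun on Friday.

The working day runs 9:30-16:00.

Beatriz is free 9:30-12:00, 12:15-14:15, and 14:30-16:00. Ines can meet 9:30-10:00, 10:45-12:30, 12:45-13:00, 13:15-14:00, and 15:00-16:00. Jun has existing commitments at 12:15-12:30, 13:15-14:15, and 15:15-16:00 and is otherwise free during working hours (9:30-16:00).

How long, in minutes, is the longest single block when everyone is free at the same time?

Jun free within 09:30–16:00: 09:30–12:15, 12:30–13:15, 14:15–15:15.
Beatriz ∩ Ines: 09:30–10:00, 10:45–12:00, 12:15–12:30, 12:45–13:00, 13:15–14:00, 15:00–16:00.
Beatriz ∩ Ines ∩ Jun: 09:30–10:00, 10:45–12:00, 12:45–13:00, 15:00–15:15.
Common window lengths: 30, 75, 15, 15 min; longest is 75.

75 minutes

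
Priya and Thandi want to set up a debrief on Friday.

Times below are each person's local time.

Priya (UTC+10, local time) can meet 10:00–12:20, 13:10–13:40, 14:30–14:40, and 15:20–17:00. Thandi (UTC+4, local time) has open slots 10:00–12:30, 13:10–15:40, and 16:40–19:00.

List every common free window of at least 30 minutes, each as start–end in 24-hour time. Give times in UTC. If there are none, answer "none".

06:00–07:00

Priya → UTC: 00:00–02:20, 03:10–03:40, 04:30–04:40, 05:20–07:00.
Thandi → UTC: 06:00–08:30, 09:10–11:40, 12:40–15:00.
Priya ∩ Thandi: 06:00–07:00.
Windows ≥ 30 min: 06:00–07:00.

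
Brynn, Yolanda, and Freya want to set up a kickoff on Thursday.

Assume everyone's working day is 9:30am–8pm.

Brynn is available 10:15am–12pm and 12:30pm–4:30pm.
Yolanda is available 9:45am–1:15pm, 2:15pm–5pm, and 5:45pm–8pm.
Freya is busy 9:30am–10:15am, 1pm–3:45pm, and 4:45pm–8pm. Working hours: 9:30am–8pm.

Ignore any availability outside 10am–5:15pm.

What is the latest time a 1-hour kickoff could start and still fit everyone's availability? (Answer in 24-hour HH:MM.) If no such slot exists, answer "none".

Freya free within 09:30–20:00: 10:15–13:00, 15:45–16:45.
Brynn ∩ Yolanda: 10:15–12:00, 12:30–13:15, 14:15–16:30.
Brynn ∩ Yolanda ∩ Freya: 10:15–12:00, 12:30–13:00, 15:45–16:30.
Restricted to 10:00–17:15: 10:15–12:00, 12:30–13:00, 15:45–16:30.
Windows ≥ 60 min: 10:15–12:00.
Latest start in the last window 10:15–12:00 is 12:00 − 60 min = 11:00.

11:00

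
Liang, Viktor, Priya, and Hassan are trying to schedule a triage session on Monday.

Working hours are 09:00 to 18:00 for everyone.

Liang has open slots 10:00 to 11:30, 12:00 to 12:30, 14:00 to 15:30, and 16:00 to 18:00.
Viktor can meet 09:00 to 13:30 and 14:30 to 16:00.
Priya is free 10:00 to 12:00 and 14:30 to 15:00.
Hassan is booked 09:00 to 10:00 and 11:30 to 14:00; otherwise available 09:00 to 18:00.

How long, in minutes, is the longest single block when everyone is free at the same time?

Hassan free within 09:00–18:00: 10:00–11:30, 14:00–18:00.
Liang ∩ Viktor: 10:00–11:30, 12:00–12:30, 14:30–15:30.
Liang ∩ Viktor ∩ Priya: 10:00–11:30, 14:30–15:00.
Liang ∩ Viktor ∩ Priya ∩ Hassan: 10:00–11:30, 14:30–15:00.
Common window lengths: 90, 30 min; longest is 90.

90 minutes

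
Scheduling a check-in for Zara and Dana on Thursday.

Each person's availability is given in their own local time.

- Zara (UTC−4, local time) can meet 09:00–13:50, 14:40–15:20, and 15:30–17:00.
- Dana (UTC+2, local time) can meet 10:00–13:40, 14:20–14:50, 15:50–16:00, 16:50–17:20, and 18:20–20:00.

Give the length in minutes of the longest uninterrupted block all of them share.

Zara → UTC: 13:00–17:50, 18:40–19:20, 19:30–21:00.
Dana → UTC: 08:00–11:40, 12:20–12:50, 13:50–14:00, 14:50–15:20, 16:20–18:00.
Zara ∩ Dana: 13:50–14:00, 14:50–15:20, 16:20–17:50.
Common window lengths: 10, 30, 90 min; longest is 90.

90 minutes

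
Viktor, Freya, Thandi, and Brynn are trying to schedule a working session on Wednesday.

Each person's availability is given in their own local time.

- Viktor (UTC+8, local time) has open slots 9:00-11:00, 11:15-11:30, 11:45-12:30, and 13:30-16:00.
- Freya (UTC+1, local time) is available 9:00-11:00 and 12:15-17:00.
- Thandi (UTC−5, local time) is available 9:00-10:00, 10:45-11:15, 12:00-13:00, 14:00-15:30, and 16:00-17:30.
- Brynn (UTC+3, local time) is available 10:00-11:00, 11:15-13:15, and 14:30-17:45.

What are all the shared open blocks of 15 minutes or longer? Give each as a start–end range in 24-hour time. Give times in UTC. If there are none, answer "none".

none

Viktor → UTC: 01:00–03:00, 03:15–03:30, 03:45–04:30, 05:30–08:00.
Freya → UTC: 08:00–10:00, 11:15–16:00.
Thandi → UTC: 14:00–15:00, 15:45–16:15, 17:00–18:00, 19:00–20:30, 21:00–22:30.
Brynn → UTC: 07:00–08:00, 08:15–10:15, 11:30–14:45.
Viktor ∩ Freya: (none).
Viktor ∩ Freya ∩ Thandi: (none).
Viktor ∩ Freya ∩ Thandi ∩ Brynn: (none).
Windows ≥ 15 min: (none).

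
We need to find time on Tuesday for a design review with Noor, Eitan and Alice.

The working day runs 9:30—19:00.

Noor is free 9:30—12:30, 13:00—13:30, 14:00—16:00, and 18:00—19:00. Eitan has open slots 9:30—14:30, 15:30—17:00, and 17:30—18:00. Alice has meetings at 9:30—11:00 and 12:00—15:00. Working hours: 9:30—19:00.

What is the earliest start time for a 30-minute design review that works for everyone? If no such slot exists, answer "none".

11:00

Alice free within 09:30–19:00: 11:00–12:00, 15:00–19:00.
Noor ∩ Eitan: 09:30–12:30, 13:00–13:30, 14:00–14:30, 15:30–16:00.
Noor ∩ Eitan ∩ Alice: 11:00–12:00, 15:30–16:00.
Windows ≥ 30 min: 11:00–12:00, 15:30–16:00.
Earliest such window starts at 11:00.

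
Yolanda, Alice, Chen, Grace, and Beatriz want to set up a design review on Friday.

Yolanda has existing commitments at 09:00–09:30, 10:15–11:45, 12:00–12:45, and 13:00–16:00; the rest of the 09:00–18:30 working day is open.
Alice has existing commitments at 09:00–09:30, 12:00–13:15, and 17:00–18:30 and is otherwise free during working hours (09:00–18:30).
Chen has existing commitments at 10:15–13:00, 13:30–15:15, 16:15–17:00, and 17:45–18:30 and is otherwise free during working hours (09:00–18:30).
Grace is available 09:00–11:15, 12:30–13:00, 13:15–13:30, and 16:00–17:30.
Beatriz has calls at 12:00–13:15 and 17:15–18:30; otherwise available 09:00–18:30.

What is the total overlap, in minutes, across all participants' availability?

60 minutes

Yolanda free within 09:00–18:30: 09:30–10:15, 11:45–12:00, 12:45–13:00, 16:00–18:30.
Alice free within 09:00–18:30: 09:30–12:00, 13:15–17:00.
Chen free within 09:00–18:30: 09:00–10:15, 13:00–13:30, 15:15–16:15, 17:00–17:45.
Beatriz free within 09:00–18:30: 09:00–12:00, 13:15–17:15.
Yolanda ∩ Alice: 09:30–10:15, 11:45–12:00, 16:00–17:00.
Yolanda ∩ Alice ∩ Chen: 09:30–10:15, 16:00–16:15.
Yolanda ∩ Alice ∩ Chen ∩ Grace: 09:30–10:15, 16:00–16:15.
Yolanda ∩ Alice ∩ Chen ∩ Grace ∩ Beatriz: 09:30–10:15, 16:00–16:15.
Total common minutes: 45 + 15 = 60.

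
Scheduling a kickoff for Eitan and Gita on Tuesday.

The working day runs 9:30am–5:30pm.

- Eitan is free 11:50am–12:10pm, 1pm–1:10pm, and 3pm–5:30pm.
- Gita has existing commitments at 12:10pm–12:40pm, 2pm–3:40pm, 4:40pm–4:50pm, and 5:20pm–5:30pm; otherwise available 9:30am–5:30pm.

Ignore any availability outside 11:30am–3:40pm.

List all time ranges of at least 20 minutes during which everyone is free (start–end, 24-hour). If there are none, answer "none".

Gita free within 09:30–17:30: 09:30–12:10, 12:40–14:00, 15:40–16:40, 16:50–17:20.
Eitan ∩ Gita: 11:50–12:10, 13:00–13:10, 15:40–16:40, 16:50–17:20.
Restricted to 11:30–15:40: 11:50–12:10, 13:00–13:10.
Windows ≥ 20 min: 11:50–12:10.

11:50–12:10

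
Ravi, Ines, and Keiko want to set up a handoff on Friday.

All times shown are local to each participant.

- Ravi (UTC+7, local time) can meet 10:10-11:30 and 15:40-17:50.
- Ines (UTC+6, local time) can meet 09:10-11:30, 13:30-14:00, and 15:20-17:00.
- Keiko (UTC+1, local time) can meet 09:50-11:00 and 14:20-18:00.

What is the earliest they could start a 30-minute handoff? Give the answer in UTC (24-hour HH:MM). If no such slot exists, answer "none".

09:20

Ravi → UTC: 03:10–04:30, 08:40–10:50.
Ines → UTC: 03:10–05:30, 07:30–08:00, 09:20–11:00.
Keiko → UTC: 08:50–10:00, 13:20–17:00.
Ravi ∩ Ines: 03:10–04:30, 09:20–10:50.
Ravi ∩ Ines ∩ Keiko: 09:20–10:00.
Windows ≥ 30 min: 09:20–10:00.
Earliest such window starts at 09:20.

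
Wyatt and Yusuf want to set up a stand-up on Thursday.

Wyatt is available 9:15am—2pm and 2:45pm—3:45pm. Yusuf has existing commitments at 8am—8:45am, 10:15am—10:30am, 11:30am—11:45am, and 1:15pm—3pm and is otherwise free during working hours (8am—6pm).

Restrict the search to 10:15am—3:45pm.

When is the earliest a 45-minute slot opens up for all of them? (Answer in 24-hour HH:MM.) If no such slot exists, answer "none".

10:30

Yusuf free within 08:00–18:00: 08:45–10:15, 10:30–11:30, 11:45–13:15, 15:00–18:00.
Wyatt ∩ Yusuf: 09:15–10:15, 10:30–11:30, 11:45–13:15, 15:00–15:45.
Restricted to 10:15–15:45: 10:30–11:30, 11:45–13:15, 15:00–15:45.
Windows ≥ 45 min: 10:30–11:30, 11:45–13:15, 15:00–15:45.
Earliest such window starts at 10:30.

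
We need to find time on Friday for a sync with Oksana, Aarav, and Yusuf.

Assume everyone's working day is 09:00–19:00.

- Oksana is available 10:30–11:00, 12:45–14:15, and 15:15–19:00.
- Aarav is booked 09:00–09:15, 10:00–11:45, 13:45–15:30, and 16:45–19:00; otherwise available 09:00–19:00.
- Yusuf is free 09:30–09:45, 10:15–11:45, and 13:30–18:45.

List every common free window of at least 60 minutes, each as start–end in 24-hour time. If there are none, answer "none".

15:30–16:45

Aarav free within 09:00–19:00: 09:15–10:00, 11:45–13:45, 15:30–16:45.
Oksana ∩ Aarav: 12:45–13:45, 15:30–16:45.
Oksana ∩ Aarav ∩ Yusuf: 13:30–13:45, 15:30–16:45.
Windows ≥ 60 min: 15:30–16:45.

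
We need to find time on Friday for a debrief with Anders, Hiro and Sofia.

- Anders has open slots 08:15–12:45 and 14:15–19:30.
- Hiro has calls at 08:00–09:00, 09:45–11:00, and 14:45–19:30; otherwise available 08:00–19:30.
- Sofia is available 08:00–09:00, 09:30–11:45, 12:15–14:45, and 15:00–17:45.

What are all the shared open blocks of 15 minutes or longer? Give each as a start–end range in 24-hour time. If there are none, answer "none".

Hiro free within 08:00–19:30: 09:00–09:45, 11:00–14:45.
Anders ∩ Hiro: 09:00–09:45, 11:00–12:45, 14:15–14:45.
Anders ∩ Hiro ∩ Sofia: 09:30–09:45, 11:00–11:45, 12:15–12:45, 14:15–14:45.
Windows ≥ 15 min: 09:30–09:45, 11:00–11:45, 12:15–12:45, 14:15–14:45.

09:30–09:45, 11:00–11:45, 12:15–12:45, 14:15–14:45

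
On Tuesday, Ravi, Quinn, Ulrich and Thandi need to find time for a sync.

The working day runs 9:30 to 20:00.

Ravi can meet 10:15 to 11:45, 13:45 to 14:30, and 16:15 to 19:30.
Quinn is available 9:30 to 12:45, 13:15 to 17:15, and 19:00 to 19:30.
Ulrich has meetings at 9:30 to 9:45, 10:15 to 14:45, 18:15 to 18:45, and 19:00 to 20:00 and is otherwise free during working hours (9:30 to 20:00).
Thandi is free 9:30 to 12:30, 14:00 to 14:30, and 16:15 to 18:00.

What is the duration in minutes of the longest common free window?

Ulrich free within 09:30–20:00: 09:45–10:15, 14:45–18:15, 18:45–19:00.
Ravi ∩ Quinn: 10:15–11:45, 13:45–14:30, 16:15–17:15, 19:00–19:30.
Ravi ∩ Quinn ∩ Ulrich: 16:15–17:15.
Ravi ∩ Quinn ∩ Ulrich ∩ Thandi: 16:15–17:15.
Single common window of 60 minutes.

60 minutes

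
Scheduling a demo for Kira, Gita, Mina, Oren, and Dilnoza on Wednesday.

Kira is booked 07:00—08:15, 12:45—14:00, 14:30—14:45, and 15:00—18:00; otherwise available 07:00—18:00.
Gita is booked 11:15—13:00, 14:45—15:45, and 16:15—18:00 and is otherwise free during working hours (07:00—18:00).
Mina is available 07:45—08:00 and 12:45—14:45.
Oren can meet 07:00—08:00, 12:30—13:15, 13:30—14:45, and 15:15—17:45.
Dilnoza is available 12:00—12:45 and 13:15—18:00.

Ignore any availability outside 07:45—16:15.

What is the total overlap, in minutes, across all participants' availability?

30 minutes

Kira free within 07:00–18:00: 08:15–12:45, 14:00–14:30, 14:45–15:00.
Gita free within 07:00–18:00: 07:00–11:15, 13:00–14:45, 15:45–16:15.
Kira ∩ Gita: 08:15–11:15, 14:00–14:30.
Kira ∩ Gita ∩ Mina: 14:00–14:30.
Kira ∩ Gita ∩ Mina ∩ Oren: 14:00–14:30.
Kira ∩ Gita ∩ Mina ∩ Oren ∩ Dilnoza: 14:00–14:30.
Restricted to 07:45–16:15: 14:00–14:30.
Total common minutes: 30.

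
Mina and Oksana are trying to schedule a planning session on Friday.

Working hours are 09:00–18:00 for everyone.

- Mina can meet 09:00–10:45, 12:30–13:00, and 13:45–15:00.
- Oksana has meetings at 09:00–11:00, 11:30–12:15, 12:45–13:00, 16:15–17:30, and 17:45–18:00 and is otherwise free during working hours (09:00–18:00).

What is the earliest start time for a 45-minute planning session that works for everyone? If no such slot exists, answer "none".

13:45

Oksana free within 09:00–18:00: 11:00–11:30, 12:15–12:45, 13:00–16:15, 17:30–17:45.
Mina ∩ Oksana: 12:30–12:45, 13:45–15:00.
Windows ≥ 45 min: 13:45–15:00.
Earliest such window starts at 13:45.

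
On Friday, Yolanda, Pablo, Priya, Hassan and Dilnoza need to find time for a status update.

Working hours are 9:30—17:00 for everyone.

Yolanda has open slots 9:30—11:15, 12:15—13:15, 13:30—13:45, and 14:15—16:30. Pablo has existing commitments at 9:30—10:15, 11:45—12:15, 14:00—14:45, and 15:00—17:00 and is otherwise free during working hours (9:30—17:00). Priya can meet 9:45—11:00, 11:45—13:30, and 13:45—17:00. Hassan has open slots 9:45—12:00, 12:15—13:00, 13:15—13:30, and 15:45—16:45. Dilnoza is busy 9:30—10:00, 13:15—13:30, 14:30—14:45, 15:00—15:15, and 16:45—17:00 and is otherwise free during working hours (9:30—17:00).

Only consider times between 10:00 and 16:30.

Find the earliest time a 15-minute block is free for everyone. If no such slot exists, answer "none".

10:15

Pablo free within 09:30–17:00: 10:15–11:45, 12:15–14:00, 14:45–15:00.
Dilnoza free within 09:30–17:00: 10:00–13:15, 13:30–14:30, 14:45–15:00, 15:15–16:45.
Yolanda ∩ Pablo: 10:15–11:15, 12:15–13:15, 13:30–13:45, 14:45–15:00.
Yolanda ∩ Pablo ∩ Priya: 10:15–11:00, 12:15–13:15, 14:45–15:00.
Yolanda ∩ Pablo ∩ Priya ∩ Hassan: 10:15–11:00, 12:15–13:00.
Yolanda ∩ Pablo ∩ Priya ∩ Hassan ∩ Dilnoza: 10:15–11:00, 12:15–13:00.
Restricted to 10:00–16:30: 10:15–11:00, 12:15–13:00.
Windows ≥ 15 min: 10:15–11:00, 12:15–13:00.
Earliest such window starts at 10:15.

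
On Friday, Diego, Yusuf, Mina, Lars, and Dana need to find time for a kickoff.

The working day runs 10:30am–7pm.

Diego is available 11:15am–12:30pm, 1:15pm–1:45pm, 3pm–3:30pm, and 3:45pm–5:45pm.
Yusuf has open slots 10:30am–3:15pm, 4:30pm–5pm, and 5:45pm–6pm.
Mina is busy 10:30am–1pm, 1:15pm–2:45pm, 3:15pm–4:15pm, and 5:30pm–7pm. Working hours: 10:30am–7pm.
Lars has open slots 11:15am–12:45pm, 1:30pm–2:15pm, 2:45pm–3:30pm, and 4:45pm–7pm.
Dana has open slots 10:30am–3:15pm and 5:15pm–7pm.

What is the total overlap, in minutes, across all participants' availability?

Mina free within 10:30–19:00: 13:00–13:15, 14:45–15:15, 16:15–17:30.
Diego ∩ Yusuf: 11:15–12:30, 13:15–13:45, 15:00–15:15, 16:30–17:00.
Diego ∩ Yusuf ∩ Mina: 15:00–15:15, 16:30–17:00.
Diego ∩ Yusuf ∩ Mina ∩ Lars: 15:00–15:15, 16:45–17:00.
Diego ∩ Yusuf ∩ Mina ∩ Lars ∩ Dana: 15:00–15:15.
Total common minutes: 15.

15 minutes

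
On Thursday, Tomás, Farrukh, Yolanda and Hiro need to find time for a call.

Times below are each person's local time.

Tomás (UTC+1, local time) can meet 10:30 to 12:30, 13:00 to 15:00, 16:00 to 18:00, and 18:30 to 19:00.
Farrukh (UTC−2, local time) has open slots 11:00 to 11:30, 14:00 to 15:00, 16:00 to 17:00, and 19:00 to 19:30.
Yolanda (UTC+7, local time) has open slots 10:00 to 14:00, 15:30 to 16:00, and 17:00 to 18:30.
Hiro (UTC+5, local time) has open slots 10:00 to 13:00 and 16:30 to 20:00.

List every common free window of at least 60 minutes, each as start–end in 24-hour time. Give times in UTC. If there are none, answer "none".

none

Tomás → UTC: 09:30–11:30, 12:00–14:00, 15:00–17:00, 17:30–18:00.
Farrukh → UTC: 13:00–13:30, 16:00–17:00, 18:00–19:00, 21:00–21:30.
Yolanda → UTC: 03:00–07:00, 08:30–09:00, 10:00–11:30.
Hiro → UTC: 05:00–08:00, 11:30–15:00.
Tomás ∩ Farrukh: 13:00–13:30, 16:00–17:00.
Tomás ∩ Farrukh ∩ Yolanda: (none).
Tomás ∩ Farrukh ∩ Yolanda ∩ Hiro: (none).
Windows ≥ 60 min: (none).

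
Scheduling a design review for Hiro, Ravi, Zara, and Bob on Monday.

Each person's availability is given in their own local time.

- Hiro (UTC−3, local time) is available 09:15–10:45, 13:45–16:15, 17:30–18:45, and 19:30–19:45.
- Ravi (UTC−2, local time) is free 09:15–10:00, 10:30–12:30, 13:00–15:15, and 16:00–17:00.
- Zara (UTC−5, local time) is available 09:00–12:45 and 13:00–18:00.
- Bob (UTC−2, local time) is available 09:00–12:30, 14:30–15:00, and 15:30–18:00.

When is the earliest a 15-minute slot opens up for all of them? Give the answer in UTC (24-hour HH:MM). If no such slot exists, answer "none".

16:45

Hiro → UTC: 12:15–13:45, 16:45–19:15, 20:30–21:45, 22:30–22:45.
Ravi → UTC: 11:15–12:00, 12:30–14:30, 15:00–17:15, 18:00–19:00.
Zara → UTC: 14:00–17:45, 18:00–23:00.
Bob → UTC: 11:00–14:30, 16:30–17:00, 17:30–20:00.
Hiro ∩ Ravi: 12:30–13:45, 16:45–17:15, 18:00–19:00.
Hiro ∩ Ravi ∩ Zara: 16:45–17:15, 18:00–19:00.
Hiro ∩ Ravi ∩ Zara ∩ Bob: 16:45–17:00, 18:00–19:00.
Windows ≥ 15 min: 16:45–17:00, 18:00–19:00.
Earliest such window starts at 16:45.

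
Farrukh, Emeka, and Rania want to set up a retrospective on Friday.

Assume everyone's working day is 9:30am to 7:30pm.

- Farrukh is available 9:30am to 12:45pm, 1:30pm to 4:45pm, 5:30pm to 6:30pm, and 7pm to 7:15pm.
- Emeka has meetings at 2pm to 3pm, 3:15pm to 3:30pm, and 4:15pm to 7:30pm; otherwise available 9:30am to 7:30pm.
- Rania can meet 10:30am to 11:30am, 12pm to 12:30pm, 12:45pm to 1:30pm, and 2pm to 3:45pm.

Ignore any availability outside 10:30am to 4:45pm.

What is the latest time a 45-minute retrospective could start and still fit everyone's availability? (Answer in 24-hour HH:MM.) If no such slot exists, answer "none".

10:45

Emeka free within 09:30–19:30: 09:30–14:00, 15:00–15:15, 15:30–16:15.
Farrukh ∩ Emeka: 09:30–12:45, 13:30–14:00, 15:00–15:15, 15:30–16:15.
Farrukh ∩ Emeka ∩ Rania: 10:30–11:30, 12:00–12:30, 15:00–15:15, 15:30–15:45.
Restricted to 10:30–16:45: 10:30–11:30, 12:00–12:30, 15:00–15:15, 15:30–15:45.
Windows ≥ 45 min: 10:30–11:30.
Latest start in the last window 10:30–11:30 is 11:30 − 45 min = 10:45.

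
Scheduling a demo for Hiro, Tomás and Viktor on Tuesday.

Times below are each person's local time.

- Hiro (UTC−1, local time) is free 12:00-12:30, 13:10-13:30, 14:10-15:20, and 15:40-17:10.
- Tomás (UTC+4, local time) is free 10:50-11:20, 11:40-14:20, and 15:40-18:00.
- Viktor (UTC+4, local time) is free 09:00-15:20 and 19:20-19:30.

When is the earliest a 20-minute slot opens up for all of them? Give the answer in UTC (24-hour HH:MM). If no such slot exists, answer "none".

Hiro → UTC: 13:00–13:30, 14:10–14:30, 15:10–16:20, 16:40–18:10.
Tomás → UTC: 06:50–07:20, 07:40–10:20, 11:40–14:00.
Viktor → UTC: 05:00–11:20, 15:20–15:30.
Hiro ∩ Tomás: 13:00–13:30.
Hiro ∩ Tomás ∩ Viktor: (none).
Windows ≥ 20 min: (none).

none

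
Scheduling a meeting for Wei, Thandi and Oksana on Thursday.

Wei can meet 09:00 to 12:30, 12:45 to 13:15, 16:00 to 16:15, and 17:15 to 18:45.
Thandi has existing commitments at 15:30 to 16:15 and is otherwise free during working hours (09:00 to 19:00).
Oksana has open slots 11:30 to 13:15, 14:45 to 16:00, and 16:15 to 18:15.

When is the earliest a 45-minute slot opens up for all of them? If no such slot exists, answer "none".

11:30

Thandi free within 09:00–19:00: 09:00–15:30, 16:15–19:00.
Wei ∩ Thandi: 09:00–12:30, 12:45–13:15, 17:15–18:45.
Wei ∩ Thandi ∩ Oksana: 11:30–12:30, 12:45–13:15, 17:15–18:15.
Windows ≥ 45 min: 11:30–12:30, 17:15–18:15.
Earliest such window starts at 11:30.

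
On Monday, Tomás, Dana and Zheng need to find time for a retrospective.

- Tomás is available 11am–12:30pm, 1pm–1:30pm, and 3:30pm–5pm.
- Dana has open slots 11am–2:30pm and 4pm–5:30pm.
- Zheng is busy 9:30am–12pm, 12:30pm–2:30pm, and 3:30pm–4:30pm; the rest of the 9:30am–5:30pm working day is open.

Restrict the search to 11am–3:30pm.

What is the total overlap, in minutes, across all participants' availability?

30 minutes

Zheng free within 09:30–17:30: 12:00–12:30, 14:30–15:30, 16:30–17:30.
Tomás ∩ Dana: 11:00–12:30, 13:00–13:30, 16:00–17:00.
Tomás ∩ Dana ∩ Zheng: 12:00–12:30, 16:30–17:00.
Restricted to 11:00–15:30: 12:00–12:30.
Total common minutes: 30.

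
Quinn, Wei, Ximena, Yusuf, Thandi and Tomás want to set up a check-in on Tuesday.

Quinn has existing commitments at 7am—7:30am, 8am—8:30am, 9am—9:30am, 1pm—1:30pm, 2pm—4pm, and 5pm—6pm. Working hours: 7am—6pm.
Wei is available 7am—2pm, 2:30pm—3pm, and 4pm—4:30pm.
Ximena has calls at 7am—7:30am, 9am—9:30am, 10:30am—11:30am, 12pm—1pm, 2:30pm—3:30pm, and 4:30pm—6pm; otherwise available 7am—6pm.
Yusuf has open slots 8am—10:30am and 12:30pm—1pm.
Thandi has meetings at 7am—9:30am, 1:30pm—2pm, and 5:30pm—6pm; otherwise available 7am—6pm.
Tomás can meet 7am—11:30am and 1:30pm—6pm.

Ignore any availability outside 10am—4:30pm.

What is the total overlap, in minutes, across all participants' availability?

Quinn free within 07:00–18:00: 07:30–08:00, 08:30–09:00, 09:30–13:00, 13:30–14:00, 16:00–17:00.
Ximena free within 07:00–18:00: 07:30–09:00, 09:30–10:30, 11:30–12:00, 13:00–14:30, 15:30–16:30.
Thandi free within 07:00–18:00: 09:30–13:30, 14:00–17:30.
Quinn ∩ Wei: 07:30–08:00, 08:30–09:00, 09:30–13:00, 13:30–14:00, 16:00–16:30.
Quinn ∩ Wei ∩ Ximena: 07:30–08:00, 08:30–09:00, 09:30–10:30, 11:30–12:00, 13:30–14:00, 16:00–16:30.
Quinn ∩ Wei ∩ Ximena ∩ Yusuf: 08:30–09:00, 09:30–10:30.
Quinn ∩ Wei ∩ Ximena ∩ Yusuf ∩ Thandi: 09:30–10:30.
Quinn ∩ Wei ∩ Ximena ∩ Yusuf ∩ Thandi ∩ Tomás: 09:30–10:30.
Restricted to 10:00–16:30: 10:00–10:30.
Total common minutes: 30.

30 minutes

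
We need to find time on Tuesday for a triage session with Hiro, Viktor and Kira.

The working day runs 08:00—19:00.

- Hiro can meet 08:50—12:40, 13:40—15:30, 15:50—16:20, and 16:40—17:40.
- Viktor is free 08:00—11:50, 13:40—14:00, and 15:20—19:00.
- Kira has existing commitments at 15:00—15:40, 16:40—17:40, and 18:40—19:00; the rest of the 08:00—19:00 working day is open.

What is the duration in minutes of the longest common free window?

Kira free within 08:00–19:00: 08:00–15:00, 15:40–16:40, 17:40–18:40.
Hiro ∩ Viktor: 08:50–11:50, 13:40–14:00, 15:20–15:30, 15:50–16:20, 16:40–17:40.
Hiro ∩ Viktor ∩ Kira: 08:50–11:50, 13:40–14:00, 15:50–16:20.
Common window lengths: 180, 20, 30 min; longest is 180.

180 minutes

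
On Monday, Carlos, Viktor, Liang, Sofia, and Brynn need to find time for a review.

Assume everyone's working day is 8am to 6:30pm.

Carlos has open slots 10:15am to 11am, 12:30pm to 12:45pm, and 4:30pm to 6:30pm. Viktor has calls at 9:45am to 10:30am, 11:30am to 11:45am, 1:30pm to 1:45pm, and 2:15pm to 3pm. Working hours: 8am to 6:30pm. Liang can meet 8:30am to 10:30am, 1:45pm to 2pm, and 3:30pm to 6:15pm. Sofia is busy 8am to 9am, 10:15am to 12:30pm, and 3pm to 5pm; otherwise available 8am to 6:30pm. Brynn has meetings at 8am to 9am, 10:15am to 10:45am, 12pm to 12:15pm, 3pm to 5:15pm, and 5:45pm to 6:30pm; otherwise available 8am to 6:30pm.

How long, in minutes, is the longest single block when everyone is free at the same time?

30 minutes

Viktor free within 08:00–18:30: 08:00–09:45, 10:30–11:30, 11:45–13:30, 13:45–14:15, 15:00–18:30.
Sofia free within 08:00–18:30: 09:00–10:15, 12:30–15:00, 17:00–18:30.
Brynn free within 08:00–18:30: 09:00–10:15, 10:45–12:00, 12:15–15:00, 17:15–17:45.
Carlos ∩ Viktor: 10:30–11:00, 12:30–12:45, 16:30–18:30.
Carlos ∩ Viktor ∩ Liang: 16:30–18:15.
Carlos ∩ Viktor ∩ Liang ∩ Sofia: 17:00–18:15.
Carlos ∩ Viktor ∩ Liang ∩ Sofia ∩ Brynn: 17:15–17:45.
Single common window of 30 minutes.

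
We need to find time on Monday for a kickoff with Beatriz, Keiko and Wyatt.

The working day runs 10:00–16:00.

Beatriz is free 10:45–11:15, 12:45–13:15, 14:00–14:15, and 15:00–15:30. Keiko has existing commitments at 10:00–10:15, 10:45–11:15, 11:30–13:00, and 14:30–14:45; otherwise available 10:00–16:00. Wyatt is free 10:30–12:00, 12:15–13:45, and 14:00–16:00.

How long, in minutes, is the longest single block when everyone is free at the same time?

Keiko free within 10:00–16:00: 10:15–10:45, 11:15–11:30, 13:00–14:30, 14:45–16:00.
Beatriz ∩ Keiko: 13:00–13:15, 14:00–14:15, 15:00–15:30.
Beatriz ∩ Keiko ∩ Wyatt: 13:00–13:15, 14:00–14:15, 15:00–15:30.
Common window lengths: 15, 15, 30 min; longest is 30.

30 minutes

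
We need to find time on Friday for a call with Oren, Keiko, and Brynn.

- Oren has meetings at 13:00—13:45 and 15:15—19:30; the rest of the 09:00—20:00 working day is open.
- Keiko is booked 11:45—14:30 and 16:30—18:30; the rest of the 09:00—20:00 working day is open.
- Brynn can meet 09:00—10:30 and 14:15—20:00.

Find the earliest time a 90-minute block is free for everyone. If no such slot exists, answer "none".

Oren free within 09:00–20:00: 09:00–13:00, 13:45–15:15, 19:30–20:00.
Keiko free within 09:00–20:00: 09:00–11:45, 14:30–16:30, 18:30–20:00.
Oren ∩ Keiko: 09:00–11:45, 14:30–15:15, 19:30–20:00.
Oren ∩ Keiko ∩ Brynn: 09:00–10:30, 14:30–15:15, 19:30–20:00.
Windows ≥ 90 min: 09:00–10:30.
Earliest such window starts at 09:00.

09:00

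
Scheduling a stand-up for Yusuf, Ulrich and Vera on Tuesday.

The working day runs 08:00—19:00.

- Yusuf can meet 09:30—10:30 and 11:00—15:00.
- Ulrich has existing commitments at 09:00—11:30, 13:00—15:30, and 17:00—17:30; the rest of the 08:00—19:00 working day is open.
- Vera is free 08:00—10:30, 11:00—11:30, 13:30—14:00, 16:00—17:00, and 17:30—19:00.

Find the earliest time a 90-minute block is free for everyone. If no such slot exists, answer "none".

Ulrich free within 08:00–19:00: 08:00–09:00, 11:30–13:00, 15:30–17:00, 17:30–19:00.
Yusuf ∩ Ulrich: 11:30–13:00.
Yusuf ∩ Ulrich ∩ Vera: (none).
Windows ≥ 90 min: (none).

none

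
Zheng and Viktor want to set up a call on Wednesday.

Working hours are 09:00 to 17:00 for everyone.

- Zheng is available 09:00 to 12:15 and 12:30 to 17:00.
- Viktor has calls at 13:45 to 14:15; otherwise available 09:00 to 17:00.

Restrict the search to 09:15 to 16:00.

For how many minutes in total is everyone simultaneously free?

360 minutes

Viktor free within 09:00–17:00: 09:00–13:45, 14:15–17:00.
Zheng ∩ Viktor: 09:00–12:15, 12:30–13:45, 14:15–17:00.
Restricted to 09:15–16:00: 09:15–12:15, 12:30–13:45, 14:15–16:00.
Total common minutes: 180 + 75 + 105 = 360.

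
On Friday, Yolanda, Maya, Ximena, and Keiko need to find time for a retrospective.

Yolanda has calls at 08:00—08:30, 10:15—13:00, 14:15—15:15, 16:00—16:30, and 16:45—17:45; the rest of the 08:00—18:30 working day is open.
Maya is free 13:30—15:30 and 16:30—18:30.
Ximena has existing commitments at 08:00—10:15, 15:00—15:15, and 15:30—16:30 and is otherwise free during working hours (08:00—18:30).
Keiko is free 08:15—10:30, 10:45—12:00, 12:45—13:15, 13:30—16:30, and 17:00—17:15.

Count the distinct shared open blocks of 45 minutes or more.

Yolanda free within 08:00–18:30: 08:30–10:15, 13:00–14:15, 15:15–16:00, 16:30–16:45, 17:45–18:30.
Ximena free within 08:00–18:30: 10:15–15:00, 15:15–15:30, 16:30–18:30.
Yolanda ∩ Maya: 13:30–14:15, 15:15–15:30, 16:30–16:45, 17:45–18:30.
Yolanda ∩ Maya ∩ Ximena: 13:30–14:15, 15:15–15:30, 16:30–16:45, 17:45–18:30.
Yolanda ∩ Maya ∩ Ximena ∩ Keiko: 13:30–14:15, 15:15–15:30.
Windows ≥ 45 min: 13:30–14:15.
That's 1 window.

1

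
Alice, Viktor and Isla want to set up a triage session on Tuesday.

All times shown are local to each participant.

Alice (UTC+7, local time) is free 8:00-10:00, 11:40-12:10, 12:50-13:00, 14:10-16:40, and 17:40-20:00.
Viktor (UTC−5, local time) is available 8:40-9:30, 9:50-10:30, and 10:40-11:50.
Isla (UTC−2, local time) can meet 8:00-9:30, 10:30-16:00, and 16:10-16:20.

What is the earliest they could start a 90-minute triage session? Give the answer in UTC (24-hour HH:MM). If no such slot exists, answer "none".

none

Alice → UTC: 01:00–03:00, 04:40–05:10, 05:50–06:00, 07:10–09:40, 10:40–13:00.
Viktor → UTC: 13:40–14:30, 14:50–15:30, 15:40–16:50.
Isla → UTC: 10:00–11:30, 12:30–18:00, 18:10–18:20.
Alice ∩ Viktor: (none).
Alice ∩ Viktor ∩ Isla: (none).
Windows ≥ 90 min: (none).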